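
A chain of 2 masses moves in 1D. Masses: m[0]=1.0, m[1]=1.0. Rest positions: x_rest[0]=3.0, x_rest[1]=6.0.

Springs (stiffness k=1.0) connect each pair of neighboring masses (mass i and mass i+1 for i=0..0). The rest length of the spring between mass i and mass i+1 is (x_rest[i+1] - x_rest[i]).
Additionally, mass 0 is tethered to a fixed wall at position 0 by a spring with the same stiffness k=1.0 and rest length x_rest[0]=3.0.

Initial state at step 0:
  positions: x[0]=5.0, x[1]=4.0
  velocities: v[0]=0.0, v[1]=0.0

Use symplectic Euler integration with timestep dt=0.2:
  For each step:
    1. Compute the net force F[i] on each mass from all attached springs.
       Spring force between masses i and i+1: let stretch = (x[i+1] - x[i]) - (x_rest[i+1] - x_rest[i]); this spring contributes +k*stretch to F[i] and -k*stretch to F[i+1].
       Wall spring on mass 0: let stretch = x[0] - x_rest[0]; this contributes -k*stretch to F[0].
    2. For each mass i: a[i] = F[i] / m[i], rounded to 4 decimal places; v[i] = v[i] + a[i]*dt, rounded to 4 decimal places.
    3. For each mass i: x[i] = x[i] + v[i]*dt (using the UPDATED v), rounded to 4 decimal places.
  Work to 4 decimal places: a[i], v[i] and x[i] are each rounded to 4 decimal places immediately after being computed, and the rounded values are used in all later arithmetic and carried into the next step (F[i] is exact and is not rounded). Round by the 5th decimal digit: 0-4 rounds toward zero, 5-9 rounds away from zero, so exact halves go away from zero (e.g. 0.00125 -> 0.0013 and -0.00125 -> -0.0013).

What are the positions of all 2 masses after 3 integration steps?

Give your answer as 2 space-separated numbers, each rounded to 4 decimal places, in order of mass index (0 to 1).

Step 0: x=[5.0000 4.0000] v=[0.0000 0.0000]
Step 1: x=[4.7600 4.1600] v=[-1.2000 0.8000]
Step 2: x=[4.3056 4.4640] v=[-2.2720 1.5200]
Step 3: x=[3.6853 4.8817] v=[-3.1014 2.0883]

Answer: 3.6853 4.8817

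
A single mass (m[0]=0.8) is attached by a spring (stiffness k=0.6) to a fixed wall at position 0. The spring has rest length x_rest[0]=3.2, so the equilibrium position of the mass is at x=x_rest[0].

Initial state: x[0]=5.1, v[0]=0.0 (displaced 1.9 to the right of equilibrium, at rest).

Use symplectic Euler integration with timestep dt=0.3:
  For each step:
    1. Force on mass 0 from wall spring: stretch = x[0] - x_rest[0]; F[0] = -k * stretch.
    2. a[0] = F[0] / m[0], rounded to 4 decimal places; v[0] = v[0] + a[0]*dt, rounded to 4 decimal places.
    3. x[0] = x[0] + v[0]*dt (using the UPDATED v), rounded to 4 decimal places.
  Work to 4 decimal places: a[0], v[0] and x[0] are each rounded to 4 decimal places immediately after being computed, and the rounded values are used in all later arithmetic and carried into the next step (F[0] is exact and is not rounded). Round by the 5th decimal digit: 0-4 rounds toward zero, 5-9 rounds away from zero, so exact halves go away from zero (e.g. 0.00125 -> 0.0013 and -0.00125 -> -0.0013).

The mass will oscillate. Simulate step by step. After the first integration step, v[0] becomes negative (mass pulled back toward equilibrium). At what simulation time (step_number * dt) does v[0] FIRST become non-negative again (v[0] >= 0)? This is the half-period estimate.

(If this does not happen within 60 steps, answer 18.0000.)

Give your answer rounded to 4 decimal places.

Answer: 3.9000

Derivation:
Step 0: x=[5.1000] v=[0.0000]
Step 1: x=[4.9718] v=[-0.4275]
Step 2: x=[4.7239] v=[-0.8262]
Step 3: x=[4.3732] v=[-1.1691]
Step 4: x=[3.9433] v=[-1.4331]
Step 5: x=[3.4632] v=[-1.6004]
Step 6: x=[2.9653] v=[-1.6596]
Step 7: x=[2.4833] v=[-1.6068]
Step 8: x=[2.0496] v=[-1.4456]
Step 9: x=[1.6936] v=[-1.1868]
Step 10: x=[1.4392] v=[-0.8479]
Step 11: x=[1.3037] v=[-0.4517]
Step 12: x=[1.2962] v=[-0.0250]
Step 13: x=[1.4172] v=[0.4034]
First v>=0 after going negative at step 13, time=3.9000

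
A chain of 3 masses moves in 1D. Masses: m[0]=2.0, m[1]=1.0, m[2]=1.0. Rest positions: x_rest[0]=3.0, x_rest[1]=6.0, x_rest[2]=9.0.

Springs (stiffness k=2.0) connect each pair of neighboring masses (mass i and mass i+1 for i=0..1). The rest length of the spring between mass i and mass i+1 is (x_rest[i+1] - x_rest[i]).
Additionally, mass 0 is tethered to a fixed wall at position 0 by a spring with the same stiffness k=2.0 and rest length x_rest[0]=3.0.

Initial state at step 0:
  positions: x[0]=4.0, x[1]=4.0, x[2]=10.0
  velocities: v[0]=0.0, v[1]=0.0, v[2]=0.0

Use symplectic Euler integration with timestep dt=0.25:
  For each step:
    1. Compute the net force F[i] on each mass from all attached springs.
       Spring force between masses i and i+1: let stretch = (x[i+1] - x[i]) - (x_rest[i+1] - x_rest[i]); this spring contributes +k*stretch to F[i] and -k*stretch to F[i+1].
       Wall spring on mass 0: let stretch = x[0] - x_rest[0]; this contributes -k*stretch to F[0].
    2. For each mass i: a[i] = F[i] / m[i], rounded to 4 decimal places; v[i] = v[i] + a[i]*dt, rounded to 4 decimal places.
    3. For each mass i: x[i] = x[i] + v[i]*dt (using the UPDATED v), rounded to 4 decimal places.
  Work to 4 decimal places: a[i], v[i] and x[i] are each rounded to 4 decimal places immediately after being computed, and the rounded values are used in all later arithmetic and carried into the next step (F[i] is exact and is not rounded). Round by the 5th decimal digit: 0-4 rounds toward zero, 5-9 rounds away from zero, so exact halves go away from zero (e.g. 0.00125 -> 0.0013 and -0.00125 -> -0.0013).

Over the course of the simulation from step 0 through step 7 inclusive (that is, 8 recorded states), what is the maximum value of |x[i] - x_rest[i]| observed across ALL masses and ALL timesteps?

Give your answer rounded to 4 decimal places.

Step 0: x=[4.0000 4.0000 10.0000] v=[0.0000 0.0000 0.0000]
Step 1: x=[3.7500 4.7500 9.6250] v=[-1.0000 3.0000 -1.5000]
Step 2: x=[3.3281 5.9844 9.0156] v=[-1.6875 4.9375 -2.4375]
Step 3: x=[2.8642 7.2657 8.4023] v=[-1.8555 5.1250 -2.4531]
Step 4: x=[2.4964 8.1389 8.0220] v=[-1.4712 3.4926 -1.5214]
Step 5: x=[2.3252 8.2921 8.0313] v=[-0.6847 0.6129 0.0371]
Step 6: x=[2.3816 7.6669 8.4482] v=[0.2257 -2.5010 1.6675]
Step 7: x=[2.6195 6.4787 9.1424] v=[0.9516 -4.7530 2.7769]
Max displacement = 2.2921

Answer: 2.2921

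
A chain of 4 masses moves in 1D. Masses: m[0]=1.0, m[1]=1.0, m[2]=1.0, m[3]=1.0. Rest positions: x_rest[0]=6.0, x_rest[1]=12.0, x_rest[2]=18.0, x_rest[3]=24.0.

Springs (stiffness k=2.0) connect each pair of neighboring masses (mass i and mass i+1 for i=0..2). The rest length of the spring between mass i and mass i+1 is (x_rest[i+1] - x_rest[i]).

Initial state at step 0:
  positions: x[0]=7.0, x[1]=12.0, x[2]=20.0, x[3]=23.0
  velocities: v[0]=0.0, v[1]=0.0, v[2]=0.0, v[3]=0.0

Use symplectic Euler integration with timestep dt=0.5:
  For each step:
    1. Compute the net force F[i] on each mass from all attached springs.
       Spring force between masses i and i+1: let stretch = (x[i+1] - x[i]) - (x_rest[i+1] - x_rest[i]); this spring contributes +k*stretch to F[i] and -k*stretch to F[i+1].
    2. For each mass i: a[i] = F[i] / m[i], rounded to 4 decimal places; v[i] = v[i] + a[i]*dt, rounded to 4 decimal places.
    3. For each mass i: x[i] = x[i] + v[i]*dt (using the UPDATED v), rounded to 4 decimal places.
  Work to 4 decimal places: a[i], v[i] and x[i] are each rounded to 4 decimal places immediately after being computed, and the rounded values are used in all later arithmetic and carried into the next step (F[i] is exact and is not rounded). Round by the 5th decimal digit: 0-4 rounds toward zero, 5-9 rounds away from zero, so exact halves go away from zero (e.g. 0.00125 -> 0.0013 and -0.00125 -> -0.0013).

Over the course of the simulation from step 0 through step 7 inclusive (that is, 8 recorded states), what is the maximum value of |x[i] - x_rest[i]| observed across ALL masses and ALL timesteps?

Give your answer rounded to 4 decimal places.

Answer: 2.3750

Derivation:
Step 0: x=[7.0000 12.0000 20.0000 23.0000] v=[0.0000 0.0000 0.0000 0.0000]
Step 1: x=[6.5000 13.5000 17.5000 24.5000] v=[-1.0000 3.0000 -5.0000 3.0000]
Step 2: x=[6.5000 13.5000 16.5000 25.5000] v=[0.0000 0.0000 -2.0000 2.0000]
Step 3: x=[7.0000 11.5000 18.5000 25.0000] v=[1.0000 -4.0000 4.0000 -1.0000]
Step 4: x=[6.7500 10.7500 20.2500 24.2500] v=[-0.5000 -1.5000 3.5000 -1.5000]
Step 5: x=[5.5000 12.7500 19.2500 24.5000] v=[-2.5000 4.0000 -2.0000 0.5000]
Step 6: x=[4.8750 14.3750 17.6250 25.1250] v=[-1.2500 3.2500 -3.2500 1.2500]
Step 7: x=[6.0000 12.8750 18.1250 25.0000] v=[2.2500 -3.0000 1.0000 -0.2500]
Max displacement = 2.3750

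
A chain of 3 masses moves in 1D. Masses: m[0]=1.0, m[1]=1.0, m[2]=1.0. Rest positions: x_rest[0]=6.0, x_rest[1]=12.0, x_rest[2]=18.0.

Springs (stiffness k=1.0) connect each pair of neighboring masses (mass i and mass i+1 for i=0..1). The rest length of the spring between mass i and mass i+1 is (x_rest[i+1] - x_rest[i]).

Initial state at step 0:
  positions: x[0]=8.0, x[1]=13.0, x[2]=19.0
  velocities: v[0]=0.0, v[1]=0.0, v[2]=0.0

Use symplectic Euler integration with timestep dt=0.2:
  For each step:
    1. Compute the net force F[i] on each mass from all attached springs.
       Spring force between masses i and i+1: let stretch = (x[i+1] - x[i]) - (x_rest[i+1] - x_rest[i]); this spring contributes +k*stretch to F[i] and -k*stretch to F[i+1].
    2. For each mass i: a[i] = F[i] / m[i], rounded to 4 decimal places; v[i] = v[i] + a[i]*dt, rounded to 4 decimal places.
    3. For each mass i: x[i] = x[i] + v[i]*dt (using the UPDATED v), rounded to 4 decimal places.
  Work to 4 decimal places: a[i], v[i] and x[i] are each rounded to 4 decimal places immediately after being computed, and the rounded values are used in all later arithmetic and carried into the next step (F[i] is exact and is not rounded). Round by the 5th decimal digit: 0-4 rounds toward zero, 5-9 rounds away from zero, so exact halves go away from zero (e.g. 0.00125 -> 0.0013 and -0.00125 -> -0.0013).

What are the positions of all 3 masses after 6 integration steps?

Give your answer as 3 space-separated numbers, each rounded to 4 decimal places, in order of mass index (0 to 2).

Step 0: x=[8.0000 13.0000 19.0000] v=[0.0000 0.0000 0.0000]
Step 1: x=[7.9600 13.0400 19.0000] v=[-0.2000 0.2000 0.0000]
Step 2: x=[7.8832 13.1152 19.0016] v=[-0.3840 0.3760 0.0080]
Step 3: x=[7.7757 13.2166 19.0077] v=[-0.5376 0.5069 0.0307]
Step 4: x=[7.6458 13.3320 19.0222] v=[-0.6494 0.5769 0.0725]
Step 5: x=[7.5034 13.4475 19.0491] v=[-0.7122 0.5777 0.1345]
Step 6: x=[7.3587 13.5493 19.0919] v=[-0.7234 0.5092 0.2142]

Answer: 7.3587 13.5493 19.0919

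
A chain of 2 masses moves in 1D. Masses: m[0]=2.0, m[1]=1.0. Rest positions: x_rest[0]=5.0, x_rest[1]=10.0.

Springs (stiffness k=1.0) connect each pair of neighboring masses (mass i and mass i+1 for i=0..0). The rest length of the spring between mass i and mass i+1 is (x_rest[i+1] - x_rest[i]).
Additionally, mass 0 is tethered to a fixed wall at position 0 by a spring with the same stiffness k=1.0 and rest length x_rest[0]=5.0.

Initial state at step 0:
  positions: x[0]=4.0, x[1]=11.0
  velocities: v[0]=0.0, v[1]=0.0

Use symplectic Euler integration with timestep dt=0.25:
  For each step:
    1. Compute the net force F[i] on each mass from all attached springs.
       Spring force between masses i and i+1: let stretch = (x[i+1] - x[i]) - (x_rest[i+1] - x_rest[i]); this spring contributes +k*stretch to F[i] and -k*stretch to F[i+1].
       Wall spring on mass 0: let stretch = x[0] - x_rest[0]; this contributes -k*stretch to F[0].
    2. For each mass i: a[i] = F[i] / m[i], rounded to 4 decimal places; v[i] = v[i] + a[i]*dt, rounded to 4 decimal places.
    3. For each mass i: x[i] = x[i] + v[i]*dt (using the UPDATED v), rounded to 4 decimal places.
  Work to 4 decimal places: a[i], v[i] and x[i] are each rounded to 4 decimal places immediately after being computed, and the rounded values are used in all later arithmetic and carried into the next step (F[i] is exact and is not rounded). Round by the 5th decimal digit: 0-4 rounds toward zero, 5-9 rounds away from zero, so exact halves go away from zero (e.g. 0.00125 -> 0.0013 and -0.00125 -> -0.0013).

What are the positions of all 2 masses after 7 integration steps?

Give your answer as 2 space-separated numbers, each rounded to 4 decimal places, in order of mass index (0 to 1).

Answer: 5.5951 8.9398

Derivation:
Step 0: x=[4.0000 11.0000] v=[0.0000 0.0000]
Step 1: x=[4.0938 10.8750] v=[0.3750 -0.5000]
Step 2: x=[4.2715 10.6387] v=[0.7109 -0.9453]
Step 3: x=[4.5147 10.3169] v=[0.9729 -1.2871]
Step 4: x=[4.7982 9.9450] v=[1.1339 -1.4877]
Step 5: x=[5.0926 9.5639] v=[1.1775 -1.5244]
Step 6: x=[5.3676 9.2159] v=[1.0998 -1.3922]
Step 7: x=[5.5951 8.9398] v=[0.9099 -1.1043]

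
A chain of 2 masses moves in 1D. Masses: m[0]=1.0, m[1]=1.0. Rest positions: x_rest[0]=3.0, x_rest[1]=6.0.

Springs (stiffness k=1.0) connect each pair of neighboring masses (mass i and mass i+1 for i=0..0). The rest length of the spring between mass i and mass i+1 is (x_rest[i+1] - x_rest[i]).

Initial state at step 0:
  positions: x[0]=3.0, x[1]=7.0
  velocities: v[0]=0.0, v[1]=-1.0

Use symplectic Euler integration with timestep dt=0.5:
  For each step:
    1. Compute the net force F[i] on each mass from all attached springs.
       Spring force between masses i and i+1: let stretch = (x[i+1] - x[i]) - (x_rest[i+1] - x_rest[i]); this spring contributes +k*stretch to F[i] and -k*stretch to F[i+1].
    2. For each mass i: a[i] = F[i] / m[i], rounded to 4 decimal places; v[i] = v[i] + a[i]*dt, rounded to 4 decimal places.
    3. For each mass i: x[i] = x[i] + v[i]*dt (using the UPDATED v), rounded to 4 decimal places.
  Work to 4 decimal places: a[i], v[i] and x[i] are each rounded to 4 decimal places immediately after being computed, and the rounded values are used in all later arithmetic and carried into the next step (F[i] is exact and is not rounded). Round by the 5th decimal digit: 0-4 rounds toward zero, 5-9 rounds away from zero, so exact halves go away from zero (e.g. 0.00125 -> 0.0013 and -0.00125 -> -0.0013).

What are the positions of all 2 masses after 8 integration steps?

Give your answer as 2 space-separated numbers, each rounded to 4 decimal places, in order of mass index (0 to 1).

Answer: 0.7891 5.2110

Derivation:
Step 0: x=[3.0000 7.0000] v=[0.0000 -1.0000]
Step 1: x=[3.2500 6.2500] v=[0.5000 -1.5000]
Step 2: x=[3.5000 5.5000] v=[0.5000 -1.5000]
Step 3: x=[3.5000 5.0000] v=[0.0000 -1.0000]
Step 4: x=[3.1250 4.8750] v=[-0.7500 -0.2500]
Step 5: x=[2.4375 5.0625] v=[-1.3750 0.3750]
Step 6: x=[1.6563 5.3438] v=[-1.5625 0.5625]
Step 7: x=[1.0469 5.4532] v=[-1.2188 0.2188]
Step 8: x=[0.7891 5.2110] v=[-0.5157 -0.4844]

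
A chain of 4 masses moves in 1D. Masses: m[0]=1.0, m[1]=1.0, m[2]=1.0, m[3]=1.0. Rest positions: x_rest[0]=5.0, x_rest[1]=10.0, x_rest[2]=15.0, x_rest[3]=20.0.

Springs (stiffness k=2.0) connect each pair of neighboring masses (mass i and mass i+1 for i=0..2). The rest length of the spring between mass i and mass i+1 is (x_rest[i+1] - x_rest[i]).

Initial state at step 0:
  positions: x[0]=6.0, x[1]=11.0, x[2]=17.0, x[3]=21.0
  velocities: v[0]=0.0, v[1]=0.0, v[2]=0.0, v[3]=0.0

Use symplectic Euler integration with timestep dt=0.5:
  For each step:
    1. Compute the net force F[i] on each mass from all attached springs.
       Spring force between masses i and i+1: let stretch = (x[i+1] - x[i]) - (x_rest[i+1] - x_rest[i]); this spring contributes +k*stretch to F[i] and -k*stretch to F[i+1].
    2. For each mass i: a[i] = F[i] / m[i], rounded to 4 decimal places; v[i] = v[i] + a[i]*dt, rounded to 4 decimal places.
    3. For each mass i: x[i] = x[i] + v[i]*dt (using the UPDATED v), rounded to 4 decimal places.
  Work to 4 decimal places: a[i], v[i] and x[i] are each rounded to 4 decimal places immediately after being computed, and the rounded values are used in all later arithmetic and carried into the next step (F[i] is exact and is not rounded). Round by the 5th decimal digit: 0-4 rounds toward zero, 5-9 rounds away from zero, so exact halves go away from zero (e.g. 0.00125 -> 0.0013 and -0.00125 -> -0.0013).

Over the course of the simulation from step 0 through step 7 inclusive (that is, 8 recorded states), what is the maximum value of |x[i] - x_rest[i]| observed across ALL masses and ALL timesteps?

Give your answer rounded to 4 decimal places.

Step 0: x=[6.0000 11.0000 17.0000 21.0000] v=[0.0000 0.0000 0.0000 0.0000]
Step 1: x=[6.0000 11.5000 16.0000 21.5000] v=[0.0000 1.0000 -2.0000 1.0000]
Step 2: x=[6.2500 11.5000 15.5000 21.7500] v=[0.5000 0.0000 -1.0000 0.5000]
Step 3: x=[6.6250 10.8750 16.1250 21.3750] v=[0.7500 -1.2500 1.2500 -0.7500]
Step 4: x=[6.6250 10.7500 16.7500 20.8750] v=[0.0000 -0.2500 1.2500 -1.0000]
Step 5: x=[6.1875 11.5625 16.4375 20.8125] v=[-0.8750 1.6250 -0.6250 -0.1250]
Step 6: x=[5.9375 12.1250 15.8750 21.0625] v=[-0.5000 1.1250 -1.1250 0.5000]
Step 7: x=[6.2813 11.4688 16.0313 21.2188] v=[0.6875 -1.3125 0.3125 0.3125]
Max displacement = 2.1250

Answer: 2.1250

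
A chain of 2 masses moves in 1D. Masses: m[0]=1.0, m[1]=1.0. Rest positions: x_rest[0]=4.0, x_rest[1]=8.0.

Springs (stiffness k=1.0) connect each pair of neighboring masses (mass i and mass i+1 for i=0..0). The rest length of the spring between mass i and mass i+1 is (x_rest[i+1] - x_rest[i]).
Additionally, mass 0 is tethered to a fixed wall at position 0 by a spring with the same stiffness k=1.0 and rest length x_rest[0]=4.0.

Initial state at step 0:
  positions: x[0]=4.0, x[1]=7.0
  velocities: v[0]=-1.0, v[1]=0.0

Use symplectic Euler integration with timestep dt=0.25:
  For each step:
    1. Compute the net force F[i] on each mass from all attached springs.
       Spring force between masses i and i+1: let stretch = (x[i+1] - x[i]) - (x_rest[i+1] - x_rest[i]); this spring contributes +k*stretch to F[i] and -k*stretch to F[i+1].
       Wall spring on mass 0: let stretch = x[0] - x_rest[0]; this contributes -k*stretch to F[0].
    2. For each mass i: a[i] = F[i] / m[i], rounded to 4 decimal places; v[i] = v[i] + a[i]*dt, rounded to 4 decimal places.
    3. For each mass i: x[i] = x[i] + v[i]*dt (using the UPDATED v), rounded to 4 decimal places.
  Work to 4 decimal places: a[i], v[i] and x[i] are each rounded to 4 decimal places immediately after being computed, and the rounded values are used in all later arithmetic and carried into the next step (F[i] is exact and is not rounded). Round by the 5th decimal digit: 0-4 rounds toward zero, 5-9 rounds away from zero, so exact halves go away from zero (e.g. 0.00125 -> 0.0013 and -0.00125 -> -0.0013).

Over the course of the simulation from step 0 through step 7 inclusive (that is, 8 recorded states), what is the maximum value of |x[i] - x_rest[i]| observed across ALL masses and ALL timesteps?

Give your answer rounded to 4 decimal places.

Answer: 1.3004

Derivation:
Step 0: x=[4.0000 7.0000] v=[-1.0000 0.0000]
Step 1: x=[3.6875 7.0625] v=[-1.2500 0.2500]
Step 2: x=[3.3555 7.1641] v=[-1.3281 0.4063]
Step 3: x=[3.0518 7.2777] v=[-1.2148 0.4542]
Step 4: x=[2.8215 7.3771] v=[-0.9213 0.3977]
Step 5: x=[2.6996 7.4418] v=[-0.4878 0.2588]
Step 6: x=[2.7053 7.4601] v=[0.0229 0.0733]
Step 7: x=[2.8391 7.4313] v=[0.5353 -0.1154]
Max displacement = 1.3004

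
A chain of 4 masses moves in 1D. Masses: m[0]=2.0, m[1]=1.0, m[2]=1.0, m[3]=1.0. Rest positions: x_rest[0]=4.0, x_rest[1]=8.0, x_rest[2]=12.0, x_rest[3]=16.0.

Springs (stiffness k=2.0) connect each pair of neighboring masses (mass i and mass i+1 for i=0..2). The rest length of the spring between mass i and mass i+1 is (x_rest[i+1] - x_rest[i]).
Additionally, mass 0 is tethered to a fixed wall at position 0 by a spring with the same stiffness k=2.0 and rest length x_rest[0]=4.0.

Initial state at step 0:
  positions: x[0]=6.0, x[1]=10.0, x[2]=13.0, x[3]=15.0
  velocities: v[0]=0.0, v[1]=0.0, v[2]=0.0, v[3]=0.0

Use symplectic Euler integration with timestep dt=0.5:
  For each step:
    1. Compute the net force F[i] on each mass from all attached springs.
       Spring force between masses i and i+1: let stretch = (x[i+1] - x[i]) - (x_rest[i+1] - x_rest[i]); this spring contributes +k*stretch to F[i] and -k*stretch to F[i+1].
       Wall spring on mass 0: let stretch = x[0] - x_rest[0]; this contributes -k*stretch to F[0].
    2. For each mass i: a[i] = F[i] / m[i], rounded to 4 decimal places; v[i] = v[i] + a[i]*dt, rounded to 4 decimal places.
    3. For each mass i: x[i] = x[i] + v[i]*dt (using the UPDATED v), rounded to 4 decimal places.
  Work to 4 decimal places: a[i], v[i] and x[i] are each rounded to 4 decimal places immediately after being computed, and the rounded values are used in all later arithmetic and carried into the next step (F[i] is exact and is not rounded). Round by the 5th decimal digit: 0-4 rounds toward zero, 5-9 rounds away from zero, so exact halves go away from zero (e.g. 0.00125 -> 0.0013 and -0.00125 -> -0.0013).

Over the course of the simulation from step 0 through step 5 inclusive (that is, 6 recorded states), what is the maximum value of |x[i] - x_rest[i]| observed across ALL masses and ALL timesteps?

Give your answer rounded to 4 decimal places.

Answer: 2.0625

Derivation:
Step 0: x=[6.0000 10.0000 13.0000 15.0000] v=[0.0000 0.0000 0.0000 0.0000]
Step 1: x=[5.5000 9.5000 12.5000 16.0000] v=[-1.0000 -1.0000 -1.0000 2.0000]
Step 2: x=[4.6250 8.5000 12.2500 17.2500] v=[-1.7500 -2.0000 -0.5000 2.5000]
Step 3: x=[3.5625 7.4375 12.6250 18.0000] v=[-2.1250 -2.1250 0.7500 1.5000]
Step 4: x=[2.5781 7.0313 13.0938 18.0625] v=[-1.9688 -0.8125 0.9375 0.1250]
Step 5: x=[2.0625 7.4297 13.0157 17.6407] v=[-1.0313 0.7968 -0.1563 -0.8437]
Max displacement = 2.0625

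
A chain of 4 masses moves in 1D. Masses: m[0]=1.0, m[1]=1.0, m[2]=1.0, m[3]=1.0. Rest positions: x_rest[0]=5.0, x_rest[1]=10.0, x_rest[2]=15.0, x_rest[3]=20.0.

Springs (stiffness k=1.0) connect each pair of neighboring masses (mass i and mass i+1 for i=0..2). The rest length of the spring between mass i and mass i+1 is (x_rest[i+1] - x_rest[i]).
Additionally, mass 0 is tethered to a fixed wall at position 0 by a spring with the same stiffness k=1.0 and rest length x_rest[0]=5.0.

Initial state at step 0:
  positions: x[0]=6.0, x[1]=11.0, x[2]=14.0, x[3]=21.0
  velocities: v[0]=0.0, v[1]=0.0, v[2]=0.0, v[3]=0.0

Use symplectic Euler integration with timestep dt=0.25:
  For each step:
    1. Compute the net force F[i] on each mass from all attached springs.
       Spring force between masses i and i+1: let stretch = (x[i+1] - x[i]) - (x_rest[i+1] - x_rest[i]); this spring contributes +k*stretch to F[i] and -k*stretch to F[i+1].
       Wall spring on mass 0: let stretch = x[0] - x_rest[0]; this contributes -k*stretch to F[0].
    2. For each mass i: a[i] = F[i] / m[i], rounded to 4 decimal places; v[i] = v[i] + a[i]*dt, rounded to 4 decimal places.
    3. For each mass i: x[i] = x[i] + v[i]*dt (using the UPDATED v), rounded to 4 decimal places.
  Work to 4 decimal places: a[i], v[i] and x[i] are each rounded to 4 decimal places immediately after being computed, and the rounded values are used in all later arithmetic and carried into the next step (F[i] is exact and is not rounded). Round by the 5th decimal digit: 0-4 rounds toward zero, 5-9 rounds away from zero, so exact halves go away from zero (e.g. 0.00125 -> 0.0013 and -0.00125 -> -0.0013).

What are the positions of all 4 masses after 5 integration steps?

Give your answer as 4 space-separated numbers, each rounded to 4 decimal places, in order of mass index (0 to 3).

Step 0: x=[6.0000 11.0000 14.0000 21.0000] v=[0.0000 0.0000 0.0000 0.0000]
Step 1: x=[5.9375 10.8750 14.2500 20.8750] v=[-0.2500 -0.5000 1.0000 -0.5000]
Step 2: x=[5.8125 10.6524 14.7031 20.6484] v=[-0.5000 -0.8906 1.8125 -0.9063]
Step 3: x=[5.6267 10.3804 15.2747 20.3628] v=[-0.7432 -1.0879 2.2862 -1.1426]
Step 4: x=[5.3863 10.1172 15.8584 20.0717] v=[-0.9615 -1.0528 2.3347 -1.1646]
Step 5: x=[5.1050 9.9172 16.3466 19.8297] v=[-1.1254 -0.8002 1.9527 -0.9679]

Answer: 5.1050 9.9172 16.3466 19.8297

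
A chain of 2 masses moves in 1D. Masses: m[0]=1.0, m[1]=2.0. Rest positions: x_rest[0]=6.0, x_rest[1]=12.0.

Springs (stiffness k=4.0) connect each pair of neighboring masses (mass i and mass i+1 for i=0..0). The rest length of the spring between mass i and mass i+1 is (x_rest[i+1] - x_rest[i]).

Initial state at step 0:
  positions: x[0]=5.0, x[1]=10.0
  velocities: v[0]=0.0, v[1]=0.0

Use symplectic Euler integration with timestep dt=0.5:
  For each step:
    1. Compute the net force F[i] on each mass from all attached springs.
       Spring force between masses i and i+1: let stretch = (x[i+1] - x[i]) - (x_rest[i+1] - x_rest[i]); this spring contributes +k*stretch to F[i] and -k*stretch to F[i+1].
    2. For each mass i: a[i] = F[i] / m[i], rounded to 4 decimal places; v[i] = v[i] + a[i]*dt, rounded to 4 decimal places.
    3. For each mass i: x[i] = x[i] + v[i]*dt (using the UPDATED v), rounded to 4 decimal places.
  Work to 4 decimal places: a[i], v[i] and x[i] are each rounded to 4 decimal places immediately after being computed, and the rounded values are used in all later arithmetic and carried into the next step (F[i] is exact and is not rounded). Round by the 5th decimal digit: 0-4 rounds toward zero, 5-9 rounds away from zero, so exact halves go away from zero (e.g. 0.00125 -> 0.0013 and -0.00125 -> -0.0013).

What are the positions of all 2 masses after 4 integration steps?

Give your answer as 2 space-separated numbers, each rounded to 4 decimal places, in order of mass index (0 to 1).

Answer: 5.1250 9.9375

Derivation:
Step 0: x=[5.0000 10.0000] v=[0.0000 0.0000]
Step 1: x=[4.0000 10.5000] v=[-2.0000 1.0000]
Step 2: x=[3.5000 10.7500] v=[-1.0000 0.5000]
Step 3: x=[4.2500 10.3750] v=[1.5000 -0.7500]
Step 4: x=[5.1250 9.9375] v=[1.7500 -0.8750]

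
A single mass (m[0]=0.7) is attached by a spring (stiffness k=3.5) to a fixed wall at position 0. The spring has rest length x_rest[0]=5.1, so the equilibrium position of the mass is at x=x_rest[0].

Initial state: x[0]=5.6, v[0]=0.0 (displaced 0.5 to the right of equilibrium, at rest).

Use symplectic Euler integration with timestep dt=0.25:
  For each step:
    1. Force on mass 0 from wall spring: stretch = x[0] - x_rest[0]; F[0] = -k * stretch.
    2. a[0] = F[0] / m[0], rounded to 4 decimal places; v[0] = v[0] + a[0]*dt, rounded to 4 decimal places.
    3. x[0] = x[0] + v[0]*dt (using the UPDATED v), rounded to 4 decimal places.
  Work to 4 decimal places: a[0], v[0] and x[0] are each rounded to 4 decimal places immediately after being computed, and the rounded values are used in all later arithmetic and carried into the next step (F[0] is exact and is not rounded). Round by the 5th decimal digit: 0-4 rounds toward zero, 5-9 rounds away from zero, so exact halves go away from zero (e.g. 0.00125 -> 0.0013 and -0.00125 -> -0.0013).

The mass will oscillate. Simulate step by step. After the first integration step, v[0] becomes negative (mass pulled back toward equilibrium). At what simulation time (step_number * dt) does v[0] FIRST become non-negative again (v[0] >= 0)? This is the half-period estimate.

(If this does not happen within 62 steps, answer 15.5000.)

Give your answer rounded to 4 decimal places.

Answer: 1.5000

Derivation:
Step 0: x=[5.6000] v=[0.0000]
Step 1: x=[5.4438] v=[-0.6250]
Step 2: x=[5.1801] v=[-1.0548]
Step 3: x=[4.8914] v=[-1.1549]
Step 4: x=[4.6679] v=[-0.8942]
Step 5: x=[4.5794] v=[-0.3541]
Step 6: x=[4.6536] v=[0.2967]
First v>=0 after going negative at step 6, time=1.5000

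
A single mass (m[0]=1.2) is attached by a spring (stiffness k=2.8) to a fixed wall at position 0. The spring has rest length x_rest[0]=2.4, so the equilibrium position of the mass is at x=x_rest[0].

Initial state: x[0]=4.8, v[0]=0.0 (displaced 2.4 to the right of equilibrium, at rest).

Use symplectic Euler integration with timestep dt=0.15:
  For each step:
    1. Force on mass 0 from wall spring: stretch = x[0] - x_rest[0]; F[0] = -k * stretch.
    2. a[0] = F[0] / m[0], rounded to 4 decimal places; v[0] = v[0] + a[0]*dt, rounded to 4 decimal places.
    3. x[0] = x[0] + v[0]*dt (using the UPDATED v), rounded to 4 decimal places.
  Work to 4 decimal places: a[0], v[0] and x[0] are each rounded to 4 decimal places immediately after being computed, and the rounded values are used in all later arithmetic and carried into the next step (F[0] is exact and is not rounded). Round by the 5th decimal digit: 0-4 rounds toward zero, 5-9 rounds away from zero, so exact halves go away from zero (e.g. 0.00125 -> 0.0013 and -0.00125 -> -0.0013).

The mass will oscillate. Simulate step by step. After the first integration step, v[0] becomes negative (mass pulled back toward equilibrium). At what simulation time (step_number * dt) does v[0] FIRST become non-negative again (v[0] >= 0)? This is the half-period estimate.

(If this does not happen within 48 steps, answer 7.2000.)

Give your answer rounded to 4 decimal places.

Step 0: x=[4.8000] v=[0.0000]
Step 1: x=[4.6740] v=[-0.8400]
Step 2: x=[4.4286] v=[-1.6359]
Step 3: x=[4.0767] v=[-2.3459]
Step 4: x=[3.6368] v=[-2.9327]
Step 5: x=[3.1320] v=[-3.3656]
Step 6: x=[2.5887] v=[-3.6218]
Step 7: x=[2.0355] v=[-3.6878]
Step 8: x=[1.5015] v=[-3.5602]
Step 9: x=[1.0146] v=[-3.2457]
Step 10: x=[0.6005] v=[-2.7608]
Step 11: x=[0.2809] v=[-2.1310]
Step 12: x=[0.0725] v=[-1.3893]
Step 13: x=[-0.0137] v=[-0.5747]
Step 14: x=[0.0268] v=[0.2701]
First v>=0 after going negative at step 14, time=2.1000

Answer: 2.1000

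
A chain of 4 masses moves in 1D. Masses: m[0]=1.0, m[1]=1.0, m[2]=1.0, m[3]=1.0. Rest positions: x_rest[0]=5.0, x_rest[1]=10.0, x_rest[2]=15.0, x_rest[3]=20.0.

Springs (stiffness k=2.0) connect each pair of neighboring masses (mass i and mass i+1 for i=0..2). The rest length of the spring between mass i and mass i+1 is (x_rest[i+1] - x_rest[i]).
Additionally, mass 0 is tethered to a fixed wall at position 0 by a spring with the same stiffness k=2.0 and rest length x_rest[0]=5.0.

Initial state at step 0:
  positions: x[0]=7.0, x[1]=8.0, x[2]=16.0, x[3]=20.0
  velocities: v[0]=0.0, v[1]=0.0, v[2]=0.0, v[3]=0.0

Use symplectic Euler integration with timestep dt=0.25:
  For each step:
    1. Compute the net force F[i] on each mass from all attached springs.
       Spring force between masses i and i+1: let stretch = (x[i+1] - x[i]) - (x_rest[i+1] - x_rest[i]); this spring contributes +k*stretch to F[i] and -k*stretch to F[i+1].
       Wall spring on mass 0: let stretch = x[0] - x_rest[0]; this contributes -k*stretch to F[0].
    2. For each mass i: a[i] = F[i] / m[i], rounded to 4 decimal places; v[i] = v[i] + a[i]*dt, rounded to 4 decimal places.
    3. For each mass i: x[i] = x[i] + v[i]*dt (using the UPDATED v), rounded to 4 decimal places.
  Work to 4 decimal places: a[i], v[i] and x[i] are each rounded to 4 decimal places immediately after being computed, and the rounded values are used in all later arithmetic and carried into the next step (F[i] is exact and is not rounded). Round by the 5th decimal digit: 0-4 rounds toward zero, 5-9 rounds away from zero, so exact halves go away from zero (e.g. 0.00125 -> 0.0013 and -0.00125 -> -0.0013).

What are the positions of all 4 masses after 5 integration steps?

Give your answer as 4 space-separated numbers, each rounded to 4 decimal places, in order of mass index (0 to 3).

Step 0: x=[7.0000 8.0000 16.0000 20.0000] v=[0.0000 0.0000 0.0000 0.0000]
Step 1: x=[6.2500 8.8750 15.5000 20.1250] v=[-3.0000 3.5000 -2.0000 0.5000]
Step 2: x=[5.0469 10.2500 14.7500 20.2969] v=[-4.8125 5.5000 -3.0000 0.6875]
Step 3: x=[3.8633 11.5371 14.1309 20.4004] v=[-4.7344 5.1485 -2.4766 0.4141]
Step 4: x=[3.1560 12.1892 13.9712 20.3452] v=[-2.8292 2.6085 -0.6388 -0.2207]
Step 5: x=[3.1834 11.9349 14.3855 20.1183] v=[0.1094 -1.0171 1.6572 -0.9077]

Answer: 3.1834 11.9349 14.3855 20.1183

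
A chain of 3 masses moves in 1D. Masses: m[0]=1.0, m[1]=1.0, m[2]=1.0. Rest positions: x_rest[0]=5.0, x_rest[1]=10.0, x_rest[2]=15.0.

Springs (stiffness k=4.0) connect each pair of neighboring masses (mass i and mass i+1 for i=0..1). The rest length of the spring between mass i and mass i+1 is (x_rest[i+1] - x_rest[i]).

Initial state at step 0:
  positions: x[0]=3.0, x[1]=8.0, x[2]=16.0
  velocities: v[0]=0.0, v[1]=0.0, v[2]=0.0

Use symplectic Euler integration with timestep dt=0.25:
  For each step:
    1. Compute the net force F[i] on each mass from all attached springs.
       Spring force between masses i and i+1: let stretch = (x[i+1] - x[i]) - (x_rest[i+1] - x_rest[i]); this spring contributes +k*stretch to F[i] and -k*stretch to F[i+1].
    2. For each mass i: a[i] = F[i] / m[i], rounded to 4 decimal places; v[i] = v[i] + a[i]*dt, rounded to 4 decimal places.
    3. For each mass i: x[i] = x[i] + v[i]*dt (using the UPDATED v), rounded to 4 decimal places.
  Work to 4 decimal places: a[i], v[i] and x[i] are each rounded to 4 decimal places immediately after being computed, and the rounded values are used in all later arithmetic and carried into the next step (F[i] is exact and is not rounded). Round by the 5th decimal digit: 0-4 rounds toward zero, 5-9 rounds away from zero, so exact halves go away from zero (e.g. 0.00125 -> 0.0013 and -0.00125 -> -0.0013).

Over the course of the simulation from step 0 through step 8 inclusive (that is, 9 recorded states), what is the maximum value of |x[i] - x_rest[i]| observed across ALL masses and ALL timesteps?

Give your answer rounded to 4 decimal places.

Answer: 2.3516

Derivation:
Step 0: x=[3.0000 8.0000 16.0000] v=[0.0000 0.0000 0.0000]
Step 1: x=[3.0000 8.7500 15.2500] v=[0.0000 3.0000 -3.0000]
Step 2: x=[3.1875 9.6875 14.1250] v=[0.7500 3.7500 -4.5000]
Step 3: x=[3.7500 10.1094 13.1406] v=[2.2500 1.6875 -3.9375]
Step 4: x=[4.6524 9.6992 12.6484] v=[3.6094 -1.6407 -1.9687]
Step 5: x=[5.5665 8.7646 12.6689] v=[3.6562 -3.7383 0.0821]
Step 6: x=[6.0301 8.0066 12.9634] v=[1.8543 -3.0321 1.1778]
Step 7: x=[5.7378 7.9937 13.2687] v=[-1.1692 -0.0518 1.2210]
Step 8: x=[4.7595 8.7355 13.5052] v=[-3.9133 2.9673 0.9460]
Max displacement = 2.3516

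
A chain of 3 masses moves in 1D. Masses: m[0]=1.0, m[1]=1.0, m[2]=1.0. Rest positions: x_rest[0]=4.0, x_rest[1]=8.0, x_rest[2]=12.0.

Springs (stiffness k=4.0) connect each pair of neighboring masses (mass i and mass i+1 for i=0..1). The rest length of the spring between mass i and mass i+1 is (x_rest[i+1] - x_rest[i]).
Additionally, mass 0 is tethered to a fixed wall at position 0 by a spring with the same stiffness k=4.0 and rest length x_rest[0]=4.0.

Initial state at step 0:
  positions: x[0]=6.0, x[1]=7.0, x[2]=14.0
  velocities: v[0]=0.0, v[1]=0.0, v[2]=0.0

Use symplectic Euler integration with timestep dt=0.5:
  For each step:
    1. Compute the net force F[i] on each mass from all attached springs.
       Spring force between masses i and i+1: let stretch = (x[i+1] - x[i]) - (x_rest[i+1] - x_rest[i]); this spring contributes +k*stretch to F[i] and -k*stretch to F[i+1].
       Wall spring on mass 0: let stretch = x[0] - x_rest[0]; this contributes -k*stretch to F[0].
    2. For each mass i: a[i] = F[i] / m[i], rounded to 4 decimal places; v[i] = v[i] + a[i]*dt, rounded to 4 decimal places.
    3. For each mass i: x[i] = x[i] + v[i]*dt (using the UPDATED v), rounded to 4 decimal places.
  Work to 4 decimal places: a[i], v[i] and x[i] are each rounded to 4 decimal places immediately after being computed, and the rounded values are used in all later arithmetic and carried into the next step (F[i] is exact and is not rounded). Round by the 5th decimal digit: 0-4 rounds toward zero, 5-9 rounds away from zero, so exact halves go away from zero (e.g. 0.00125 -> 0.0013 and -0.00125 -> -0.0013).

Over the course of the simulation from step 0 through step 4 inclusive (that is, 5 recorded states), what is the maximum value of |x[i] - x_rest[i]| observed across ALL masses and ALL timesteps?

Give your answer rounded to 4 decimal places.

Step 0: x=[6.0000 7.0000 14.0000] v=[0.0000 0.0000 0.0000]
Step 1: x=[1.0000 13.0000 11.0000] v=[-10.0000 12.0000 -6.0000]
Step 2: x=[7.0000 5.0000 14.0000] v=[12.0000 -16.0000 6.0000]
Step 3: x=[4.0000 8.0000 12.0000] v=[-6.0000 6.0000 -4.0000]
Step 4: x=[1.0000 11.0000 10.0000] v=[-6.0000 6.0000 -4.0000]
Max displacement = 5.0000

Answer: 5.0000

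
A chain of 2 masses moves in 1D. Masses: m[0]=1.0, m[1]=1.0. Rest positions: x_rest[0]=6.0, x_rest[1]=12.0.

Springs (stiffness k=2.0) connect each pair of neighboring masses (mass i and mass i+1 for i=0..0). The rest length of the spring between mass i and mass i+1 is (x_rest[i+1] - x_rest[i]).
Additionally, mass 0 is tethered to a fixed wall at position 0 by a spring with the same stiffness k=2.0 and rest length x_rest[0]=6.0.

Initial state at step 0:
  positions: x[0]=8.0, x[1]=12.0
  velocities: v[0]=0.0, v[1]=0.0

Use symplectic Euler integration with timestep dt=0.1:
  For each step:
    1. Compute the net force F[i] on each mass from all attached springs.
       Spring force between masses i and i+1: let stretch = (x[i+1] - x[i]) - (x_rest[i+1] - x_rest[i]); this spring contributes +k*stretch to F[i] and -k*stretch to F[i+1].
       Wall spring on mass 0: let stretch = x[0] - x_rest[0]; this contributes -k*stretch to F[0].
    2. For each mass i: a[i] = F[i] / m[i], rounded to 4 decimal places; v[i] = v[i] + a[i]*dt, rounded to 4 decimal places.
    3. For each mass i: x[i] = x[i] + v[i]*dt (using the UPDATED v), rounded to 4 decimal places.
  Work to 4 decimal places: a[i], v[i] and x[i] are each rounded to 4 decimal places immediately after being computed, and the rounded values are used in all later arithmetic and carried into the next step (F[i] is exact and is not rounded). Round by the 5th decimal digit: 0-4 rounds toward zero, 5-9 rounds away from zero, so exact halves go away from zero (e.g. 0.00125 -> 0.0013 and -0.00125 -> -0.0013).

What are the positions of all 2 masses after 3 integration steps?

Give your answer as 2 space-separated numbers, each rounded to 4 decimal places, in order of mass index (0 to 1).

Answer: 7.5398 12.2281

Derivation:
Step 0: x=[8.0000 12.0000] v=[0.0000 0.0000]
Step 1: x=[7.9200 12.0400] v=[-0.8000 0.4000]
Step 2: x=[7.7640 12.1176] v=[-1.5600 0.7760]
Step 3: x=[7.5398 12.2281] v=[-2.2421 1.1053]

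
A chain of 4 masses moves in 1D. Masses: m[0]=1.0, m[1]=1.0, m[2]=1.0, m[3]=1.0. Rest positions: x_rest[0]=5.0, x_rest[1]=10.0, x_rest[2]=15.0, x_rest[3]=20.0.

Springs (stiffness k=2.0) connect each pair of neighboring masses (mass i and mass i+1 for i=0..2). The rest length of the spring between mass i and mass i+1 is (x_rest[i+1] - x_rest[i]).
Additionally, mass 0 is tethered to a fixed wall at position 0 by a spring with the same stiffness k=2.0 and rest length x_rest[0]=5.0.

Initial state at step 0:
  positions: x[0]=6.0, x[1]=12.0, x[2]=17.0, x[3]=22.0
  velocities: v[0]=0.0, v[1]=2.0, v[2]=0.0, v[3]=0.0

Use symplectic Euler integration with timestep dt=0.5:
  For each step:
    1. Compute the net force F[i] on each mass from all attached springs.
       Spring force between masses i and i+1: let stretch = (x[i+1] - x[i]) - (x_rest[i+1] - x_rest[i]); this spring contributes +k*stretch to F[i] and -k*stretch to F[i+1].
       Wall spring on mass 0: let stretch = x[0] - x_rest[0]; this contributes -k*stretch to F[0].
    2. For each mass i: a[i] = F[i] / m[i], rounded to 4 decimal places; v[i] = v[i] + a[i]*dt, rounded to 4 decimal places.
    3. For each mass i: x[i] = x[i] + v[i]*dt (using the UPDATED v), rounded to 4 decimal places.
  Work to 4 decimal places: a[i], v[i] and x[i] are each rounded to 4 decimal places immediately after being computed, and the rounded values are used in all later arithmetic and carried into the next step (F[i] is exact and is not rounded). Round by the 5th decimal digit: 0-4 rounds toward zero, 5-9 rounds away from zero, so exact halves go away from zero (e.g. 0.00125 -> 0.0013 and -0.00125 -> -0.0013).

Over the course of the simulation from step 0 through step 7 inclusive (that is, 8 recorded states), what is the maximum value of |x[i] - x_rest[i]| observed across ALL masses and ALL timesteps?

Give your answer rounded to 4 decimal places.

Step 0: x=[6.0000 12.0000 17.0000 22.0000] v=[0.0000 2.0000 0.0000 0.0000]
Step 1: x=[6.0000 12.5000 17.0000 22.0000] v=[0.0000 1.0000 0.0000 0.0000]
Step 2: x=[6.2500 12.0000 17.2500 22.0000] v=[0.5000 -1.0000 0.5000 0.0000]
Step 3: x=[6.2500 11.2500 17.2500 22.1250] v=[0.0000 -1.5000 0.0000 0.2500]
Step 4: x=[5.6250 11.0000 16.6875 22.3125] v=[-1.2500 -0.5000 -1.1250 0.3750]
Step 5: x=[4.8750 10.9063 16.0938 22.1875] v=[-1.5000 -0.1875 -1.1875 -0.2500]
Step 6: x=[4.7032 10.3907 15.9532 21.5157] v=[-0.3437 -1.0313 -0.2813 -1.3437]
Step 7: x=[5.0235 9.8126 15.8126 20.5626] v=[0.6406 -1.1563 -0.2813 -1.9062]
Max displacement = 2.5000

Answer: 2.5000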